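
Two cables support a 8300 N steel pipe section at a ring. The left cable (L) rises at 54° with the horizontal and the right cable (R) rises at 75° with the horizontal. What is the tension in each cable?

ΣF_x = 0: −T_L·cos54° + T_R·cos75° = 0 → T_R = 2.27103·T_L.
ΣF_y = 0: T_L·sin54° + T_R·sin75° = 8300.
Substitute: T_L·(0.809017 + 2.27103·0.965926) = 8300 → T_L = 2764.21 ≈ 2764 N.
Then T_R = 2.27103 × 2764.21 = 6278 N.

T_L = 2764 N, T_R = 6278 N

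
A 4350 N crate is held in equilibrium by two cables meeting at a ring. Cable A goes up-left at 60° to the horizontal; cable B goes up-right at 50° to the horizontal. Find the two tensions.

ΣF_x = 0: −T_A·cos60° + T_B·cos50° = 0 → T_B = 0.777862·T_A.
ΣF_y = 0: T_A·sin60° + T_B·sin50° = 4350.
Substitute: T_A·(0.866025 + 0.777862·0.766044) = 4350 → T_A = 2975.58 ≈ 2976 N.
Then T_B = 0.777862 × 2975.58 = 2315 N.

T_A = 2976 N, T_B = 2315 N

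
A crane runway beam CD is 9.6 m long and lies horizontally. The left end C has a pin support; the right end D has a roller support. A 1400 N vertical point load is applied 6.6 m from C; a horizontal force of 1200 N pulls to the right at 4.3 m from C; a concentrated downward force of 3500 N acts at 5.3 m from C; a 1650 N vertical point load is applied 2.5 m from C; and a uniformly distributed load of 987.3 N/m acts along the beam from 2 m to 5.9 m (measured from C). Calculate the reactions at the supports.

Resultant of the distributed load: 987.3 × 3.9 = 3850.47 N at 3.95 m from C.
Taking moments about C: D_y·9.6 − 1400·6.6 − 3500·5.3 − 1650·2.5 − (987.3·3.9)·3.95 = 0 → D_y = 47124.3565/9.6 = 4908.79 ≈ 4909 N.
ΣF_y = 0: C_y + 4908.79 − 1400 − 3500 − 1650 − 987.3·3.9 = 0 → C_y = 5492 N.
ΣF_x = 0: C_x + 1200 = 0 → C_x = -1200 N.

C_x = -1200 N, C_y = 5492 N, D_y = 4909 N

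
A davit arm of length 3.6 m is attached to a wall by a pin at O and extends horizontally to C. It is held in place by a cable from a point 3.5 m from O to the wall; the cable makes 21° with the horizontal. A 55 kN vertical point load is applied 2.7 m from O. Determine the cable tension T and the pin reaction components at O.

ΣM about O: T·sin21°·3.5 − 55·2.7 = 0 → T = 148.5/(3.5·0.358368) = 118.394 ≈ 118.4 kN.
ΣF_x = 0: O_x − T·cos21° = 0 → O_x = 118.394 × 0.93358 = 110.5 kN.
ΣF_y = 0: O_y + T·sin21° − 55 = 0 → O_y = 55 − 118.394 × 0.358368 = 12.57 kN.

T = 118.4 kN, O_x = 110.5 kN, O_y = 12.57 kN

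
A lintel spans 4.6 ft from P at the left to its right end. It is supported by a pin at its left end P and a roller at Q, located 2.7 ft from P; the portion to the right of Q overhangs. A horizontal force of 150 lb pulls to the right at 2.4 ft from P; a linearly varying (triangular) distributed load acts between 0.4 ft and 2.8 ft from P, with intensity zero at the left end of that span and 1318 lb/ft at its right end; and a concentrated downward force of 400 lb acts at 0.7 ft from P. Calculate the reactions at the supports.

Resultant of the triangular load: ½ × 1318 × 2.4 = 1581.6 lb, acting at 2 ft from P (one-third of the span from the peak).
Moments about P: Q_y·2.7 − (½·1318·2.4)·2 − 400·0.7 = 0 → Q_y = 3443.2/2.7 = 1275.26 ≈ 1275 lb.
ΣF_y = 0: P_y + 1275.26 − ½·1318·2.4 − 400 = 0 → P_y = 706.3 lb.
ΣF_x = 0: P_x + 150 = 0 → P_x = -150.0 lb.

P_x = -150.0 lb, P_y = 706.3 lb, Q_y = 1275 lb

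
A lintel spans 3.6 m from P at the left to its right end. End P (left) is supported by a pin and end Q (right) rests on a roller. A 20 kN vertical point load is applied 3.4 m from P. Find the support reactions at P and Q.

Taking moments about P: Q_y·3.6 − 20·3.4 = 0 → Q_y = 68/3.6 = 18.8889 ≈ 18.89 kN.
ΣF_y = 0: P_y + 18.8889 − 20 = 0 → P_y = 1.111 kN.
ΣF_x = 0: no horizontal applied forces, so P_x = 0.

P_x = 0, P_y = 1.111 kN, Q_y = 18.89 kN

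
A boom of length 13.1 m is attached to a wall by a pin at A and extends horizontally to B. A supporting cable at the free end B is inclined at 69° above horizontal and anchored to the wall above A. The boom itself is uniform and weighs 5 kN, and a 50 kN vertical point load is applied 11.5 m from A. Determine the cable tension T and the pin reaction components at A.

ΣM about A: T·sin69°·13.1 − 5·6.55 − 50·11.5 = 0 → T = 607.75/(13.1·0.93358) = 49.6938 ≈ 49.69 kN.
ΣF_x = 0: A_x − T·cos69° = 0 → A_x = 49.6938 × 0.358368 = 17.81 kN.
ΣF_y = 0: A_y + T·sin69° − 5 − 50 = 0 → A_y = 55 − 49.6938 × 0.93358 = 8.607 kN.

T = 49.69 kN, A_x = 17.81 kN, A_y = 8.607 kN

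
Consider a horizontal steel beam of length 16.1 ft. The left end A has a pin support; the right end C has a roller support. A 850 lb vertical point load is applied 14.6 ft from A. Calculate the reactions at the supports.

A_x = 0, A_y = 79.19 lb, C_y = 770.8 lb

Moments about A: C_y·16.1 − 850·14.6 = 0 → C_y = 12410/16.1 = 770.807 ≈ 770.8 lb.
ΣF_y = 0: A_y + 770.807 − 850 = 0 → A_y = 79.19 lb.
ΣF_x = 0: no horizontal applied forces, so A_x = 0.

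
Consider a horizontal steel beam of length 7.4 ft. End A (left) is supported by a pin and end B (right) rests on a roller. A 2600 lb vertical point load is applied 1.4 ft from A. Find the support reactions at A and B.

Moments about A: B_y·7.4 − 2600·1.4 = 0 → B_y = 3640/7.4 = 491.892 ≈ 491.9 lb.
ΣF_y = 0: A_y + 491.892 − 2600 = 0 → A_y = 2108 lb.
ΣF_x = 0: no horizontal applied forces, so A_x = 0.

A_x = 0, A_y = 2108 lb, B_y = 491.9 lb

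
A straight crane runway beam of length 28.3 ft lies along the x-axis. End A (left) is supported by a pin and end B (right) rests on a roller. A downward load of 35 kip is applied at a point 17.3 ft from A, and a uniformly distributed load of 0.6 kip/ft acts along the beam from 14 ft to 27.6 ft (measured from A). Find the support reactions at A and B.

A_x = 0, A_y = 15.77 kip, B_y = 27.39 kip

Resultant of the distributed load: 0.6 × 13.6 = 8.16 kip at 20.8 ft from A.
Taking moments about A: B_y·28.3 − 35·17.3 − (0.6·13.6)·20.8 = 0 → B_y = 775.228/28.3 = 27.3932 ≈ 27.39 kip.
ΣF_y = 0: A_y + 27.3932 − 35 − 0.6·13.6 = 0 → A_y = 15.77 kip.
ΣF_x = 0: no horizontal applied forces, so A_x = 0.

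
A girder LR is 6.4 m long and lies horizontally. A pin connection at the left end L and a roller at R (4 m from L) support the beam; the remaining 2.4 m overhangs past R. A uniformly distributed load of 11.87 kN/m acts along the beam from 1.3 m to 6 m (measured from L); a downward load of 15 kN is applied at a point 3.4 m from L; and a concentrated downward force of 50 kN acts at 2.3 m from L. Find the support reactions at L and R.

L_x = 0, L_y = 28.38 kN, R_y = 92.41 kN

Resultant of the distributed load: 11.87 × 4.7 = 55.789 kN at 3.65 m from L.
Taking moments about L: R_y·4 − (11.87·4.7)·3.65 − 15·3.4 − 50·2.3 = 0 → R_y = 369.62985/4 = 92.4075 ≈ 92.41 kN.
ΣF_y = 0: L_y + 92.4075 − 11.87·4.7 − 15 − 50 = 0 → L_y = 28.38 kN.
ΣF_x = 0: no horizontal applied forces, so L_x = 0.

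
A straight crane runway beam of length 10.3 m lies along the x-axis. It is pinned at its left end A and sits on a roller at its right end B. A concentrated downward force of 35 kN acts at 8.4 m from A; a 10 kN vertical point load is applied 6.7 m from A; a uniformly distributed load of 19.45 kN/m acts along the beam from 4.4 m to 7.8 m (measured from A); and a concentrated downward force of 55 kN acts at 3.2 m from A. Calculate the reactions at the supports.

Resultant of the distributed load: 19.45 × 3.4 = 66.13 kN at 6.1 m from A.
Moments about A: B_y·10.3 − 35·8.4 − 10·6.7 − (19.45·3.4)·6.1 − 55·3.2 = 0 → B_y = 940.393/10.3 = 91.3003 ≈ 91.30 kN.
ΣF_y = 0: A_y + 91.3003 − 35 − 10 − 19.45·3.4 − 55 = 0 → A_y = 74.83 kN.
ΣF_x = 0: no horizontal applied forces, so A_x = 0.

A_x = 0, A_y = 74.83 kN, B_y = 91.30 kN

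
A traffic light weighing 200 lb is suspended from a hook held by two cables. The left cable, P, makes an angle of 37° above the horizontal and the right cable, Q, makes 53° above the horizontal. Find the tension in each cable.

ΣF_x = 0: −T_P·cos37° + T_Q·cos53° = 0 → T_Q = 1.32704·T_P.
ΣF_y = 0: T_P·sin37° + T_Q·sin53° = 200.
Substitute: T_P·(0.601815 + 1.32704·0.798636) = 200 → T_P = 120.363 ≈ 120.4 lb.
Then T_Q = 1.32704 × 120.363 = 159.7 lb.

T_P = 120.4 lb, T_Q = 159.7 lb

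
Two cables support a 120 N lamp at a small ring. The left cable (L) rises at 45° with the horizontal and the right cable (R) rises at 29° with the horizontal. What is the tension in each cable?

ΣF_x = 0: −T_L·cos45° + T_R·cos29° = 0 → T_R = 0.808473·T_L.
ΣF_y = 0: T_L·sin45° + T_R·sin29° = 120.
Substitute: T_L·(0.707107 + 0.808473·0.48481) = 120 → T_L = 109.184 ≈ 109.2 N.
Then T_R = 0.808473 × 109.184 = 88.27 N.

T_L = 109.2 N, T_R = 88.27 N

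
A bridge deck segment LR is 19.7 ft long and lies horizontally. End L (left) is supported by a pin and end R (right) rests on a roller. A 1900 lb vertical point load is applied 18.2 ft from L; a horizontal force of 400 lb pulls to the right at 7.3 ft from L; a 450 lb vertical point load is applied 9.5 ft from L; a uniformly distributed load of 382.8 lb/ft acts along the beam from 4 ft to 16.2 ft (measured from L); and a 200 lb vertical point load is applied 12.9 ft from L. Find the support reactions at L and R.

L_x = -400.0 lb, L_y = 2723 lb, R_y = 4498 lb

Resultant of the distributed load: 382.8 × 12.2 = 4670.16 lb at 10.1 ft from L.
Taking moments about L: R_y·19.7 − 1900·18.2 − 450·9.5 − (382.8·12.2)·10.1 − 200·12.9 = 0 → R_y = 88603.616/19.7 = 4497.65 ≈ 4498 lb.
ΣF_y = 0: L_y + 4497.65 − 1900 − 450 − 382.8·12.2 − 200 = 0 → L_y = 2723 lb.
ΣF_x = 0: L_x + 400 = 0 → L_x = -400.0 lb.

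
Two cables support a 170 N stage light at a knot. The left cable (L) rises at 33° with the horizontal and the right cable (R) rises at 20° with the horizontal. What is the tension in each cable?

ΣF_x = 0: −T_L·cos33° + T_R·cos20° = 0 → T_R = 0.892495·T_L.
ΣF_y = 0: T_L·sin33° + T_R·sin20° = 170.
Substitute: T_L·(0.544639 + 0.892495·0.34202) = 170 → T_L = 200.026 ≈ 200.0 N.
Then T_R = 0.892495 × 200.026 = 178.5 N.

T_L = 200.0 N, T_R = 178.5 N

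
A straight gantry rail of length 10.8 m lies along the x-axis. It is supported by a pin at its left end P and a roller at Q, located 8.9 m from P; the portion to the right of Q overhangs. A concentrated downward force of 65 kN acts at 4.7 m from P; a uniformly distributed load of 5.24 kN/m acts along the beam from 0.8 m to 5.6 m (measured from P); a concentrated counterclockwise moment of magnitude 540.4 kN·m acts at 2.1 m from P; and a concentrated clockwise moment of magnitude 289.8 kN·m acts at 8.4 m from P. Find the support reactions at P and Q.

P_x = 0, P_y = 74.94 kN, Q_y = 15.21 kN

Resultant of the distributed load: 5.24 × 4.8 = 25.152 kN at 3.2 m from P.
ΣM about P: Q_y·8.9 − 65·4.7 − (5.24·4.8)·3.2 + 540.4 − 289.8 = 0 → Q_y = 135.3864/8.9 = 15.212 ≈ 15.21 kN.
ΣF_y = 0: P_y + 15.212 − 65 − 5.24·4.8 = 0 → P_y = 74.94 kN.
ΣF_x = 0: no horizontal applied forces, so P_x = 0.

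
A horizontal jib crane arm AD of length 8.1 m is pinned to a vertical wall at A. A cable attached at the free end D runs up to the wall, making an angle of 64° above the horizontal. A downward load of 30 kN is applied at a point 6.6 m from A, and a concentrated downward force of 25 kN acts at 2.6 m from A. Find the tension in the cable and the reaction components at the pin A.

ΣM about A: T·sin64°·8.1 − 30·6.6 − 25·2.6 = 0 → T = 263/(8.1·0.898794) = 36.1252 ≈ 36.13 kN.
ΣF_x = 0: A_x − T·cos64° = 0 → A_x = 36.1252 × 0.438371 = 15.84 kN.
ΣF_y = 0: A_y + T·sin64° − 30 − 25 = 0 → A_y = 55 − 36.1252 × 0.898794 = 22.53 kN.

T = 36.13 kN, A_x = 15.84 kN, A_y = 22.53 kN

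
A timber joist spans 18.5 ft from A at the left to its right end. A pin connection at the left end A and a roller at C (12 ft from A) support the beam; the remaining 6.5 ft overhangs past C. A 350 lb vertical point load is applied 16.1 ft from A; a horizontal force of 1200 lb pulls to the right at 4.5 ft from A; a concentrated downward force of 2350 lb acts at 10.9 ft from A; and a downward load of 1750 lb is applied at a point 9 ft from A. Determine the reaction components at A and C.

A_x = -1200 lb, A_y = 533.3 lb, C_y = 3917 lb

ΣM about A: C_y·12 − 350·16.1 − 2350·10.9 − 1750·9 = 0 → C_y = 47000/12 = 3916.67 ≈ 3917 lb.
ΣF_y = 0: A_y + 3916.67 − 350 − 2350 − 1750 = 0 → A_y = 533.3 lb.
ΣF_x = 0: A_x + 1200 = 0 → A_x = -1200 lb.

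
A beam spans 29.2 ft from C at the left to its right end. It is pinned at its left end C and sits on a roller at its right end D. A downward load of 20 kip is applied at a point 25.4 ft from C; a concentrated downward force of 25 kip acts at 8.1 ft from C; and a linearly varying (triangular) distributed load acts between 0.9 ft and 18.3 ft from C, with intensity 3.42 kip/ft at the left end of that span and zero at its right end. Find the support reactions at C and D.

C_x = 0, C_y = 43.59 kip, D_y = 31.16 kip

Resultant of the triangular load: ½ × 3.42 × 17.4 = 29.754 kip, acting at 6.7 ft from C (one-third of the span from the peak).
Moments about C: D_y·29.2 − 20·25.4 − 25·8.1 − (½·3.42·17.4)·6.7 = 0 → D_y = 909.8518/29.2 = 31.1593 ≈ 31.16 kip.
ΣF_y = 0: C_y + 31.1593 − 20 − 25 − ½·3.42·17.4 = 0 → C_y = 43.59 kip.
ΣF_x = 0: no horizontal applied forces, so C_x = 0.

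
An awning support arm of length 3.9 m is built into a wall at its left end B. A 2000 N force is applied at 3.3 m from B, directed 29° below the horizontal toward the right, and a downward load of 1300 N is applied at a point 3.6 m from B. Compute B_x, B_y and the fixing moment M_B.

B_x = -1749 N, B_y = 2270 N, M_B = 7880 N·m

ΣF_x = 0: B_x + 2000·cos29° = 0 → B_x = -1749 N.
ΣF_y = 0: B_y − 2000·sin29° − 1300 = 0 → B_y = 2270 N.
ΣM about B: M_B − 2000·sin29°·3.3 − 1300·3.6 = 0 → M_B = 7880 N·m.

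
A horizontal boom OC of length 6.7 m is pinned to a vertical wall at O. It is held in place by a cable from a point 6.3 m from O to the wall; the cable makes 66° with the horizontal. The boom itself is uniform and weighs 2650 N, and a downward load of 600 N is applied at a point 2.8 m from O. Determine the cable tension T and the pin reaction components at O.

ΣM about O: T·sin66°·6.3 − 2650·3.35 − 600·2.8 = 0 → T = 10557.5/(6.3·0.913545) = 1834.39 ≈ 1834 N.
ΣF_x = 0: O_x − T·cos66° = 0 → O_x = 1834.39 × 0.406737 = 746.1 N.
ΣF_y = 0: O_y + T·sin66° − 2650 − 600 = 0 → O_y = 3250 − 1834.39 × 0.913545 = 1574 N.

T = 1834 N, O_x = 746.1 N, O_y = 1574 N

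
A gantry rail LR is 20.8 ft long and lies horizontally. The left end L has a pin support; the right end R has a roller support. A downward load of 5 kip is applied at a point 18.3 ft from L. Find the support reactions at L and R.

ΣM about L: R_y·20.8 − 5·18.3 = 0 → R_y = 91.5/20.8 = 4.39904 ≈ 4.399 kip.
ΣF_y = 0: L_y + 4.39904 − 5 = 0 → L_y = 0.6010 kip.
ΣF_x = 0: no horizontal applied forces, so L_x = 0.

L_x = 0, L_y = 0.6010 kip, R_y = 4.399 kip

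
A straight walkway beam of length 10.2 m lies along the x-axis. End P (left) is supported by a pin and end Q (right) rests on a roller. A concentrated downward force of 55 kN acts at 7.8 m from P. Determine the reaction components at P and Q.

P_x = 0, P_y = 12.94 kN, Q_y = 42.06 kN

ΣM about P: Q_y·10.2 − 55·7.8 = 0 → Q_y = 429/10.2 = 42.0588 ≈ 42.06 kN.
ΣF_y = 0: P_y + 42.0588 − 55 = 0 → P_y = 12.94 kN.
ΣF_x = 0: no horizontal applied forces, so P_x = 0.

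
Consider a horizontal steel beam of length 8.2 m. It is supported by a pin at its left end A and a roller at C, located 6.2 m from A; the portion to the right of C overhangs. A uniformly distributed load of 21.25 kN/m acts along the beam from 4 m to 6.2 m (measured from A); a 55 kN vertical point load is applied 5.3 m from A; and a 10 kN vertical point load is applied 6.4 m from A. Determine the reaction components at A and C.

Resultant of the distributed load: 21.25 × 2.2 = 46.75 kN at 5.1 m from A.
Moments about A: C_y·6.2 − (21.25·2.2)·5.1 − 55·5.3 − 10·6.4 = 0 → C_y = 593.925/6.2 = 95.7944 ≈ 95.79 kN.
ΣF_y = 0: A_y + 95.7944 − 21.25·2.2 − 55 − 10 = 0 → A_y = 15.96 kN.
ΣF_x = 0: no horizontal applied forces, so A_x = 0.

A_x = 0, A_y = 15.96 kN, C_y = 95.79 kN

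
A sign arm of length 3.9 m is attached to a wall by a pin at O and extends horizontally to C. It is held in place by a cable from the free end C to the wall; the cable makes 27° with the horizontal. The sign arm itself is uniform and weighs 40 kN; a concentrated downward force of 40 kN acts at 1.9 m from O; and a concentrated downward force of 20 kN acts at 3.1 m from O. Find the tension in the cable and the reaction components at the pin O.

ΣM about O: T·sin27°·3.9 − 40·1.95 − 40·1.9 − 20·3.1 = 0 → T = 216/(3.9·0.45399) = 121.995 ≈ 122.0 kN.
ΣF_x = 0: O_x − T·cos27° = 0 → O_x = 121.995 × 0.891007 = 108.7 kN.
ΣF_y = 0: O_y + T·sin27° − 40 − 40 − 20 = 0 → O_y = 100 − 121.995 × 0.45399 = 44.62 kN.

T = 122.0 kN, O_x = 108.7 kN, O_y = 44.62 kN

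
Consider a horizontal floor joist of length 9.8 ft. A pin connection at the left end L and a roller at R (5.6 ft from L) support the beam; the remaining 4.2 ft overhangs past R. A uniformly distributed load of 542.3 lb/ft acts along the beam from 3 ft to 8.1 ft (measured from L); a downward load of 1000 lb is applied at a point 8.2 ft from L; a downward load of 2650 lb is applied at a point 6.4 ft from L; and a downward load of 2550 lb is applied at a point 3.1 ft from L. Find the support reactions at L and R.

L_x = 0, L_y = 320.2 lb, R_y = 8646 lb

Resultant of the distributed load: 542.3 × 5.1 = 2765.73 lb at 5.55 ft from L.
ΣM about L: R_y·5.6 − (542.3·5.1)·5.55 − 1000·8.2 − 2650·6.4 − 2550·3.1 = 0 → R_y = 48414.8015/5.6 = 8645.5 ≈ 8646 lb.
ΣF_y = 0: L_y + 8645.5 − 542.3·5.1 − 1000 − 2650 − 2550 = 0 → L_y = 320.2 lb.
ΣF_x = 0: no horizontal applied forces, so L_x = 0.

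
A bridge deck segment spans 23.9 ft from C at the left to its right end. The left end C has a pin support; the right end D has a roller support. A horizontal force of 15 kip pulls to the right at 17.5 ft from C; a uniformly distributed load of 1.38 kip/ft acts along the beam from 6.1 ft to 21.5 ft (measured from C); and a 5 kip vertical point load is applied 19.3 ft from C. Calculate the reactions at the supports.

Resultant of the distributed load: 1.38 × 15.4 = 21.252 kip at 13.8 ft from C.
Taking moments about C: D_y·23.9 − (1.38·15.4)·13.8 − 5·19.3 = 0 → D_y = 389.7776/23.9 = 16.3087 ≈ 16.31 kip.
ΣF_y = 0: C_y + 16.3087 − 1.38·15.4 − 5 = 0 → C_y = 9.943 kip.
ΣF_x = 0: C_x + 15 = 0 → C_x = -15.00 kip.

C_x = -15.00 kip, C_y = 9.943 kip, D_y = 16.31 kip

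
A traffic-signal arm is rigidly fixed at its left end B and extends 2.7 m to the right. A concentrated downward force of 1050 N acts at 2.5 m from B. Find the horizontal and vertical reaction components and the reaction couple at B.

ΣF_x = 0: B_x = 0.
ΣF_y = 0: B_y − 1050 = 0 → B_y = 1050 N.
ΣM about B: M_B − 1050·2.5 = 0 → M_B = 2625 N·m.

B_x = 0, B_y = 1050 N, M_B = 2625 N·m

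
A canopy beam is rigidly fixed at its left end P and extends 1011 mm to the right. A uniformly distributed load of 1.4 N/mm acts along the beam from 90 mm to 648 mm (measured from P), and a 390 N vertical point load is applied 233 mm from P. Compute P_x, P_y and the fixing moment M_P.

Resultant of the distributed load: 1.4 × 558 = 781.2 N at 369 mm from P.
ΣF_x = 0: P_x = 0.
ΣF_y = 0: P_y − 1.4·558 − 390 = 0 → P_y = 1171 N.
ΣM about P: M_P − (1.4·558)·369 − 390·233 = 0 → M_P = 379100 N·mm.

P_x = 0, P_y = 1171 N, M_P = 379100 N·mm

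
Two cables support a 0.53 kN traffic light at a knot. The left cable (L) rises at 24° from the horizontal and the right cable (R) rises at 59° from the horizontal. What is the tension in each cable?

T_L = 0.2750 kN, T_R = 0.4878 kN

ΣF_x = 0: −T_L·cos24° + T_R·cos59° = 0 → T_R = 1.77374·T_L.
ΣF_y = 0: T_L·sin24° + T_R·sin59° = 0.53.
Substitute: T_L·(0.406737 + 1.77374·0.857167) = 0.53 → T_L = 0.275021 ≈ 0.2750 kN.
Then T_R = 1.77374 × 0.275021 = 0.4878 kN.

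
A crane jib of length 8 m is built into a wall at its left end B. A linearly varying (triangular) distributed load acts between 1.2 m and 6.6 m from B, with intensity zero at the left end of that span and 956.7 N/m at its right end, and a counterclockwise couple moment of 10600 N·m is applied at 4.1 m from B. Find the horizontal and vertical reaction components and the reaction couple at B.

Resultant of the triangular load: ½ × 956.7 × 5.4 = 2583.09 N, acting at 4.8 m from B (one-third of the span from the peak).
ΣF_x = 0: B_x = 0.
ΣF_y = 0: B_y − ½·956.7·5.4 = 0 → B_y = 2583 N.
ΣM about B: M_B − (½·956.7·5.4)·4.8 + 10600 = 0 → M_B = 1799 N·m.

B_x = 0, B_y = 2583 N, M_B = 1799 N·m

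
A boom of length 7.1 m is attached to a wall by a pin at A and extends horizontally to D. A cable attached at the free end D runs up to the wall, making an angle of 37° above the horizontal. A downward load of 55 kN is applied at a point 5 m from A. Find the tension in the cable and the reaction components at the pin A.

T = 64.36 kN, A_x = 51.40 kN, A_y = 16.27 kN

ΣM about A: T·sin37°·7.1 − 55·5 = 0 → T = 275/(7.1·0.601815) = 64.3593 ≈ 64.36 kN.
ΣF_x = 0: A_x − T·cos37° = 0 → A_x = 64.3593 × 0.798636 = 51.40 kN.
ΣF_y = 0: A_y + T·sin37° − 55 = 0 → A_y = 55 − 64.3593 × 0.601815 = 16.27 kN.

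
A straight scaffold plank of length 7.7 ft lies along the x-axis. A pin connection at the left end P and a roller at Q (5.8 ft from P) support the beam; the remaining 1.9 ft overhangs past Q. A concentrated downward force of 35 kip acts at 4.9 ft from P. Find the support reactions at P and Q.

Taking moments about P: Q_y·5.8 − 35·4.9 = 0 → Q_y = 171.5/5.8 = 29.569 ≈ 29.57 kip.
ΣF_y = 0: P_y + 29.569 − 35 = 0 → P_y = 5.431 kip.
ΣF_x = 0: no horizontal applied forces, so P_x = 0.

P_x = 0, P_y = 5.431 kip, Q_y = 29.57 kip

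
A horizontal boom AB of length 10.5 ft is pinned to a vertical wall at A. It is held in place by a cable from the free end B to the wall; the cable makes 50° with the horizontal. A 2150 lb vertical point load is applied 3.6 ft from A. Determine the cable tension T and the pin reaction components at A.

T = 962.3 lb, A_x = 618.5 lb, A_y = 1413 lb

ΣM about A: T·sin50°·10.5 − 2150·3.6 = 0 → T = 7740/(10.5·0.766044) = 962.272 ≈ 962.3 lb.
ΣF_x = 0: A_x − T·cos50° = 0 → A_x = 962.272 × 0.642788 = 618.5 lb.
ΣF_y = 0: A_y + T·sin50° − 2150 = 0 → A_y = 2150 − 962.272 × 0.766044 = 1413 lb.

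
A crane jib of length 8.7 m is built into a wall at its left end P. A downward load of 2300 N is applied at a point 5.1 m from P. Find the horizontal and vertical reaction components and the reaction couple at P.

ΣF_x = 0: P_x = 0.
ΣF_y = 0: P_y − 2300 = 0 → P_y = 2300 N.
ΣM about P: M_P − 2300·5.1 = 0 → M_P = 11730 N·m.

P_x = 0, P_y = 2300 N, M_P = 11730 N·m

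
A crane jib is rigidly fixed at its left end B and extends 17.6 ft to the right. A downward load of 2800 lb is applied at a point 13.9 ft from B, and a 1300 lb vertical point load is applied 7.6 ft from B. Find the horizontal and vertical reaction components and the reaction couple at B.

B_x = 0, B_y = 4100 lb, M_B = 48800 lb·ft

ΣF_x = 0: B_x = 0.
ΣF_y = 0: B_y − 2800 − 1300 = 0 → B_y = 4100 lb.
ΣM about B: M_B − 2800·13.9 − 1300·7.6 = 0 → M_B = 48800 lb·ft.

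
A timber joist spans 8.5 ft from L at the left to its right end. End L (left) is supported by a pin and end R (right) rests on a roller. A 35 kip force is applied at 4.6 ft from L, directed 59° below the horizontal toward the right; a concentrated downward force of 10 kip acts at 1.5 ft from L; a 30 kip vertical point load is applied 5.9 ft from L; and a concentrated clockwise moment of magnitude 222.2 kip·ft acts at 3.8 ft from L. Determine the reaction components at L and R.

L_x = -18.03 kip, L_y = 5.036 kip, R_y = 64.97 kip

Moments about L: R_y·8.5 − 35·sin59°·4.6 − 10·1.5 − 30·5.9 − 222.2 = 0 → R_y = 552.204/8.5 = 64.9652 ≈ 64.97 kip.
ΣF_y = 0: L_y + 64.9652 − 35·sin59° − 10 − 30 = 0 → L_y = 5.036 kip.
ΣF_x = 0: L_x + 35·cos59° = 0 → L_x = -18.03 kip.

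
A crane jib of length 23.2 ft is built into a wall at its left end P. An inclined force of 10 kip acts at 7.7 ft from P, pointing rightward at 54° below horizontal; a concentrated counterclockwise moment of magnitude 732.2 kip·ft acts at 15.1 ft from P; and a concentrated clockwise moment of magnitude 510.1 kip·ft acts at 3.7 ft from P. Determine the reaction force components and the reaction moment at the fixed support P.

ΣF_x = 0: P_x + 10·cos54° = 0 → P_x = -5.878 kip.
ΣF_y = 0: P_y − 10·sin54° = 0 → P_y = 8.090 kip.
ΣM about P: M_P − 10·sin54°·7.7 + 732.2 − 510.1 = 0 → M_P = -159.8 kip·ft.

P_x = -5.878 kip, P_y = 8.090 kip, M_P = -159.8 kip·ft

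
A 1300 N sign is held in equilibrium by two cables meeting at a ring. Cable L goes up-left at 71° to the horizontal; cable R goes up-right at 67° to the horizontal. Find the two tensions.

T_L = 759.1 N, T_R = 632.5 N

ΣF_x = 0: −T_L·cos71° + T_R·cos67° = 0 → T_R = 0.833228·T_L.
ΣF_y = 0: T_L·sin71° + T_R·sin67° = 1300.
Substitute: T_L·(0.945519 + 0.833228·0.920505) = 1300 → T_L = 759.12 ≈ 759.1 N.
Then T_R = 0.833228 × 759.12 = 632.5 N.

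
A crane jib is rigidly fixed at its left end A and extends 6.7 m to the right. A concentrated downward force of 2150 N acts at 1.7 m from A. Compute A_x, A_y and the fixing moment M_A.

A_x = 0, A_y = 2150 N, M_A = 3655 N·m

ΣF_x = 0: A_x = 0.
ΣF_y = 0: A_y − 2150 = 0 → A_y = 2150 N.
ΣM about A: M_A − 2150·1.7 = 0 → M_A = 3655 N·m.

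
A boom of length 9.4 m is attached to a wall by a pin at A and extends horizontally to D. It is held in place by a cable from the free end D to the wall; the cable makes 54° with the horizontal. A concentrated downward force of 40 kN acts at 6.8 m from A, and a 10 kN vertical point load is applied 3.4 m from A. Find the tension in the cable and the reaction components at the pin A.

ΣM about A: T·sin54°·9.4 − 40·6.8 − 10·3.4 = 0 → T = 306/(9.4·0.809017) = 40.238 ≈ 40.24 kN.
ΣF_x = 0: A_x − T·cos54° = 0 → A_x = 40.238 × 0.587785 = 23.65 kN.
ΣF_y = 0: A_y + T·sin54° − 40 − 10 = 0 → A_y = 50 − 40.238 × 0.809017 = 17.45 kN.

T = 40.24 kN, A_x = 23.65 kN, A_y = 17.45 kN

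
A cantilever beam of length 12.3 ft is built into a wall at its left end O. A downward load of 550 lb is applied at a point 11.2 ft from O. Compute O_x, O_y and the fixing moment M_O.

O_x = 0, O_y = 550.0 lb, M_O = 6160 lb·ft

ΣF_x = 0: O_x = 0.
ΣF_y = 0: O_y − 550 = 0 → O_y = 550.0 lb.
ΣM about O: M_O − 550·11.2 = 0 → M_O = 6160 lb·ft.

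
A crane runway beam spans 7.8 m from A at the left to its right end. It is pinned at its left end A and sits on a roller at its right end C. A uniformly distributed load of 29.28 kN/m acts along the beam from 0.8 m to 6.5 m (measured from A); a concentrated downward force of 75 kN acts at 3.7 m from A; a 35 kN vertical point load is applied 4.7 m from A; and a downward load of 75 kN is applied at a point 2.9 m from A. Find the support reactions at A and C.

A_x = 0, A_y = 189.2 kN, C_y = 162.7 kN

Resultant of the distributed load: 29.28 × 5.7 = 166.896 kN at 3.65 m from A.
ΣM about A: C_y·7.8 − (29.28·5.7)·3.65 − 75·3.7 − 35·4.7 − 75·2.9 = 0 → C_y = 1268.6704/7.8 = 162.65 ≈ 162.7 kN.
ΣF_y = 0: A_y + 162.65 − 29.28·5.7 − 75 − 35 − 75 = 0 → A_y = 189.2 kN.
ΣF_x = 0: no horizontal applied forces, so A_x = 0.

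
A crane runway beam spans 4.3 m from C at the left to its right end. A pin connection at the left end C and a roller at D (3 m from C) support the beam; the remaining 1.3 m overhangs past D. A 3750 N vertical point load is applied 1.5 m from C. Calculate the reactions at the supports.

C_x = 0, C_y = 1875 N, D_y = 1875 N

ΣM about C: D_y·3 − 3750·1.5 = 0 → D_y = 5625/3 = 1875 N.
ΣF_y = 0: C_y + 1875 − 3750 = 0 → C_y = 1875 N.
ΣF_x = 0: no horizontal applied forces, so C_x = 0.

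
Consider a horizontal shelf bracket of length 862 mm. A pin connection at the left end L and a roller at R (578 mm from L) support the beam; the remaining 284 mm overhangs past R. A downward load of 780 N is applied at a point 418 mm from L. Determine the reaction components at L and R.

L_x = 0, L_y = 215.9 N, R_y = 564.1 N

ΣM about L: R_y·578 − 780·418 = 0 → R_y = 326040/578 = 564.083 ≈ 564.1 N.
ΣF_y = 0: L_y + 564.083 − 780 = 0 → L_y = 215.9 N.
ΣF_x = 0: no horizontal applied forces, so L_x = 0.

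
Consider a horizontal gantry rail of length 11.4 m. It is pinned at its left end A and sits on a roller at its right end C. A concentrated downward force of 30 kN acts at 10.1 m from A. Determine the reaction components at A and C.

Taking moments about A: C_y·11.4 − 30·10.1 = 0 → C_y = 303/11.4 = 26.5789 ≈ 26.58 kN.
ΣF_y = 0: A_y + 26.5789 − 30 = 0 → A_y = 3.421 kN.
ΣF_x = 0: no horizontal applied forces, so A_x = 0.

A_x = 0, A_y = 3.421 kN, C_y = 26.58 kN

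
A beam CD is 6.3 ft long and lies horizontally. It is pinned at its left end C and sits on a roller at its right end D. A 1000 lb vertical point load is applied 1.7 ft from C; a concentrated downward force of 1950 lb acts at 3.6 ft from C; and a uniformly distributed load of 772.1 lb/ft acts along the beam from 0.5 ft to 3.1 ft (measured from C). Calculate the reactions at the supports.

Resultant of the distributed load: 772.1 × 2.6 = 2007.46 lb at 1.8 ft from C.
Taking moments about C: D_y·6.3 − 1000·1.7 − 1950·3.6 − (772.1·2.6)·1.8 = 0 → D_y = 12333.428/6.3 = 1957.69 ≈ 1958 lb.
ΣF_y = 0: C_y + 1957.69 − 1000 − 1950 − 772.1·2.6 = 0 → C_y = 3000 lb.
ΣF_x = 0: no horizontal applied forces, so C_x = 0.

C_x = 0, C_y = 3000 lb, D_y = 1958 lb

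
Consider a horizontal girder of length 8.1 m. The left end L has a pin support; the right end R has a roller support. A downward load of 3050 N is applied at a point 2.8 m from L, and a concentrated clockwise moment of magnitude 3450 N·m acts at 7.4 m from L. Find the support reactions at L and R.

ΣM about L: R_y·8.1 − 3050·2.8 − 3450 = 0 → R_y = 11990/8.1 = 1480.25 ≈ 1480 N.
ΣF_y = 0: L_y + 1480.25 − 3050 = 0 → L_y = 1570 N.
ΣF_x = 0: no horizontal applied forces, so L_x = 0.

L_x = 0, L_y = 1570 N, R_y = 1480 N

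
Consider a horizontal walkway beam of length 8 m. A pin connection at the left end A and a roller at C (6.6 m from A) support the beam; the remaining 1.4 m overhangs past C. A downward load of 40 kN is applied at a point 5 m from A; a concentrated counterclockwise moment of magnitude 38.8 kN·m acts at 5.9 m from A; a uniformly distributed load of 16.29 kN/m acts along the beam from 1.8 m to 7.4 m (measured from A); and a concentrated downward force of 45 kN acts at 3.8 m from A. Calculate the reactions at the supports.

A_x = 0, A_y = 62.31 kN, C_y = 113.9 kN

Resultant of the distributed load: 16.29 × 5.6 = 91.224 kN at 4.6 m from A.
ΣM about A: C_y·6.6 − 40·5 + 38.8 − (16.29·5.6)·4.6 − 45·3.8 = 0 → C_y = 751.8304/6.6 = 113.914 ≈ 113.9 kN.
ΣF_y = 0: A_y + 113.914 − 40 − 16.29·5.6 − 45 = 0 → A_y = 62.31 kN.
ΣF_x = 0: no horizontal applied forces, so A_x = 0.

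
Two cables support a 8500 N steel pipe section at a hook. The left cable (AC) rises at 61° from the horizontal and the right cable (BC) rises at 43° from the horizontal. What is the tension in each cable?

T_AC = 6407 N, T_BC = 4247 N

ΣF_x = 0: −T_AC·cos61° + T_BC·cos43° = 0 → T_BC = 0.662894·T_AC.
ΣF_y = 0: T_AC·sin61° + T_BC·sin43° = 8500.
Substitute: T_AC·(0.87462 + 0.662894·0.681998) = 8500 → T_AC = 6406.81 ≈ 6407 N.
Then T_BC = 0.662894 × 6406.81 = 4247 N.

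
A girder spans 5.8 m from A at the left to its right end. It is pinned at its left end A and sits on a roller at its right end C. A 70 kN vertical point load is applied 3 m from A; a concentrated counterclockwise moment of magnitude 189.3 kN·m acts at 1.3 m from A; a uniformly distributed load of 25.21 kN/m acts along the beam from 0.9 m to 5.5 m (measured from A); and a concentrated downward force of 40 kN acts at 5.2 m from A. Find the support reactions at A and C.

A_x = 0, A_y = 122.6 kN, C_y = 103.4 kN

Resultant of the distributed load: 25.21 × 4.6 = 115.966 kN at 3.2 m from A.
ΣM about A: C_y·5.8 − 70·3 + 189.3 − (25.21·4.6)·3.2 − 40·5.2 = 0 → C_y = 599.7912/5.8 = 103.412 ≈ 103.4 kN.
ΣF_y = 0: A_y + 103.412 − 70 − 25.21·4.6 − 40 = 0 → A_y = 122.6 kN.
ΣF_x = 0: no horizontal applied forces, so A_x = 0.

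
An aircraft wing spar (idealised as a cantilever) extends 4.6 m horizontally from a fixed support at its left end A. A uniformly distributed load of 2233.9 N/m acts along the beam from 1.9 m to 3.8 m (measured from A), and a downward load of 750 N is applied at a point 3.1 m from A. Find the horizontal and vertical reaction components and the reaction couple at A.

A_x = 0, A_y = 4994 N, M_A = 14420 N·m

Resultant of the distributed load: 2233.9 × 1.9 = 4244.41 N at 2.85 m from A.
ΣF_x = 0: A_x = 0.
ΣF_y = 0: A_y − 2233.9·1.9 − 750 = 0 → A_y = 4994 N.
ΣM about A: M_A − (2233.9·1.9)·2.85 − 750·3.1 = 0 → M_A = 14420 N·m.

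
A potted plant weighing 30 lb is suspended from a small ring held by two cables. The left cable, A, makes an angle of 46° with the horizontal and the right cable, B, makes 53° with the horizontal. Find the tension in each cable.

ΣF_x = 0: −T_A·cos46° + T_B·cos53° = 0 → T_B = 1.15427·T_A.
ΣF_y = 0: T_A·sin46° + T_B·sin53° = 30.
Substitute: T_A·(0.71934 + 1.15427·0.798636) = 30 → T_A = 18.2795 ≈ 18.28 lb.
Then T_B = 1.15427 × 18.2795 = 21.10 lb.

T_A = 18.28 lb, T_B = 21.10 lb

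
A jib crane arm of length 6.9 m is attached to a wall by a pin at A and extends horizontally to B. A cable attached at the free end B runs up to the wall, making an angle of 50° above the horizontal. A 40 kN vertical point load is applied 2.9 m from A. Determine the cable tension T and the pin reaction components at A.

ΣM about A: T·sin50°·6.9 − 40·2.9 = 0 → T = 116/(6.9·0.766044) = 21.946 ≈ 21.95 kN.
ΣF_x = 0: A_x − T·cos50° = 0 → A_x = 21.946 × 0.642788 = 14.11 kN.
ΣF_y = 0: A_y + T·sin50° − 40 = 0 → A_y = 40 − 21.946 × 0.766044 = 23.19 kN.

T = 21.95 kN, A_x = 14.11 kN, A_y = 23.19 kN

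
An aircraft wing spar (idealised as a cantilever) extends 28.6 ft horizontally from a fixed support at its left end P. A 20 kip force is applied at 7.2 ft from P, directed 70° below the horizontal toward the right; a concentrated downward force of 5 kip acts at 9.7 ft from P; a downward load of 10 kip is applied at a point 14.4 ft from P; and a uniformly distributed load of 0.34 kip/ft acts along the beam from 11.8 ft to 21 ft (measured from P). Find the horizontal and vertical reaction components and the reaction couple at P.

P_x = -6.840 kip, P_y = 36.92 kip, M_P = 379.1 kip·ft

Resultant of the distributed load: 0.34 × 9.2 = 3.128 kip at 16.4 ft from P.
ΣF_x = 0: P_x + 20·cos70° = 0 → P_x = -6.840 kip.
ΣF_y = 0: P_y − 20·sin70° − 5 − 10 − 0.34·9.2 = 0 → P_y = 36.92 kip.
ΣM about P: M_P − 20·sin70°·7.2 − 5·9.7 − 10·14.4 − (0.34·9.2)·16.4 = 0 → M_P = 379.1 kip·ft.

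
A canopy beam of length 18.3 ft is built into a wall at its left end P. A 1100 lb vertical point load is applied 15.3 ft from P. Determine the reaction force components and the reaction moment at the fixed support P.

ΣF_x = 0: P_x = 0.
ΣF_y = 0: P_y − 1100 = 0 → P_y = 1100 lb.
ΣM about P: M_P − 1100·15.3 = 0 → M_P = 16830 lb·ft.

P_x = 0, P_y = 1100 lb, M_P = 16830 lb·ft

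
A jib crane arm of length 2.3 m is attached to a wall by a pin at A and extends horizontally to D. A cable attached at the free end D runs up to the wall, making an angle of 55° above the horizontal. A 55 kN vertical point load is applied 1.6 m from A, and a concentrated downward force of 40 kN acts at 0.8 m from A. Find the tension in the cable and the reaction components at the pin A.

ΣM about A: T·sin55°·2.3 − 55·1.6 − 40·0.8 = 0 → T = 120/(2.3·0.819152) = 63.6926 ≈ 63.69 kN.
ΣF_x = 0: A_x − T·cos55° = 0 → A_x = 63.6926 × 0.573576 = 36.53 kN.
ΣF_y = 0: A_y + T·sin55° − 55 − 40 = 0 → A_y = 95 − 63.6926 × 0.819152 = 42.83 kN.

T = 63.69 kN, A_x = 36.53 kN, A_y = 42.83 kN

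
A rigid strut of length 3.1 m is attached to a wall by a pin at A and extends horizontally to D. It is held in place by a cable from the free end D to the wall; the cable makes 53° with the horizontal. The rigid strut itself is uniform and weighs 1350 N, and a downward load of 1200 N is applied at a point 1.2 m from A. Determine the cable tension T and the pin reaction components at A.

T = 1427 N, A_x = 858.7 N, A_y = 1410 N

ΣM about A: T·sin53°·3.1 − 1350·1.55 − 1200·1.2 = 0 → T = 3532.5/(3.1·0.798636) = 1426.83 ≈ 1427 N.
ΣF_x = 0: A_x − T·cos53° = 0 → A_x = 1426.83 × 0.601815 = 858.7 N.
ΣF_y = 0: A_y + T·sin53° − 1350 − 1200 = 0 → A_y = 2550 − 1426.83 × 0.798636 = 1410 N.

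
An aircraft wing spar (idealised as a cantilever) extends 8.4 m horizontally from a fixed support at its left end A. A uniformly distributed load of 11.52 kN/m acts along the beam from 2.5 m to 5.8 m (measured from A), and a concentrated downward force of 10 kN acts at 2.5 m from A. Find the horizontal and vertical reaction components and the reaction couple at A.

A_x = 0, A_y = 48.02 kN, M_A = 182.8 kN·m

Resultant of the distributed load: 11.52 × 3.3 = 38.016 kN at 4.15 m from A.
ΣF_x = 0: A_x = 0.
ΣF_y = 0: A_y − 11.52·3.3 − 10 = 0 → A_y = 48.02 kN.
ΣM about A: M_A − (11.52·3.3)·4.15 − 10·2.5 = 0 → M_A = 182.8 kN·m.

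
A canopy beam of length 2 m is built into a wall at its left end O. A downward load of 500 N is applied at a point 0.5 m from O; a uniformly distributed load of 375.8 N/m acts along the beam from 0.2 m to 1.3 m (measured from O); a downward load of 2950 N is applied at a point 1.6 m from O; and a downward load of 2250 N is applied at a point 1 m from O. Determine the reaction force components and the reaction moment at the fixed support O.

O_x = 0, O_y = 6113 N, M_O = 7530 N·m

Resultant of the distributed load: 375.8 × 1.1 = 413.38 N at 0.75 m from O.
ΣF_x = 0: O_x = 0.
ΣF_y = 0: O_y − 500 − 375.8·1.1 − 2950 − 2250 = 0 → O_y = 6113 N.
ΣM about O: M_O − 500·0.5 − (375.8·1.1)·0.75 − 2950·1.6 − 2250·1 = 0 → M_O = 7530 N·m.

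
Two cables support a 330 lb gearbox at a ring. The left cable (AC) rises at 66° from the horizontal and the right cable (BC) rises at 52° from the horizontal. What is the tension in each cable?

ΣF_x = 0: −T_AC·cos66° + T_BC·cos52° = 0 → T_BC = 0.66065·T_AC.
ΣF_y = 0: T_AC·sin66° + T_BC·sin52° = 330.
Substitute: T_AC·(0.913545 + 0.66065·0.788011) = 330 → T_AC = 230.102 ≈ 230.1 lb.
Then T_BC = 0.66065 × 230.102 = 152.0 lb.

T_AC = 230.1 lb, T_BC = 152.0 lb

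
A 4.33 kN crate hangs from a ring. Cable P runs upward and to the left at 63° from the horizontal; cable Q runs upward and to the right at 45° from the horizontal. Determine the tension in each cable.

ΣF_x = 0: −T_P·cos63° + T_Q·cos45° = 0 → T_Q = 0.64204·T_P.
ΣF_y = 0: T_P·sin63° + T_Q·sin45° = 4.33.
Substitute: T_P·(0.891007 + 0.64204·0.707107) = 4.33 → T_P = 3.21934 ≈ 3.219 kN.
Then T_Q = 0.64204 × 3.21934 = 2.067 kN.

T_P = 3.219 kN, T_Q = 2.067 kN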